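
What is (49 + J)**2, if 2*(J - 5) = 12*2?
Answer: 4356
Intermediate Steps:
J = 17 (J = 5 + (12*2)/2 = 5 + (1/2)*24 = 5 + 12 = 17)
(49 + J)**2 = (49 + 17)**2 = 66**2 = 4356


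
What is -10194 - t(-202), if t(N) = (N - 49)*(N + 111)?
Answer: -33035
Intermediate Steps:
t(N) = (-49 + N)*(111 + N)
-10194 - t(-202) = -10194 - (-5439 + (-202)**2 + 62*(-202)) = -10194 - (-5439 + 40804 - 12524) = -10194 - 1*22841 = -10194 - 22841 = -33035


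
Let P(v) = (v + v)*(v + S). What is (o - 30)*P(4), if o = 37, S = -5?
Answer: -56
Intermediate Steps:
P(v) = 2*v*(-5 + v) (P(v) = (v + v)*(v - 5) = (2*v)*(-5 + v) = 2*v*(-5 + v))
(o - 30)*P(4) = (37 - 30)*(2*4*(-5 + 4)) = 7*(2*4*(-1)) = 7*(-8) = -56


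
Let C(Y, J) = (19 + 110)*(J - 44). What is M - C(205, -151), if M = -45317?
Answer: -20162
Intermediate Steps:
C(Y, J) = -5676 + 129*J (C(Y, J) = 129*(-44 + J) = -5676 + 129*J)
M - C(205, -151) = -45317 - (-5676 + 129*(-151)) = -45317 - (-5676 - 19479) = -45317 - 1*(-25155) = -45317 + 25155 = -20162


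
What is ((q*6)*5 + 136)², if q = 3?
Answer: 51076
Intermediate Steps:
((q*6)*5 + 136)² = ((3*6)*5 + 136)² = (18*5 + 136)² = (90 + 136)² = 226² = 51076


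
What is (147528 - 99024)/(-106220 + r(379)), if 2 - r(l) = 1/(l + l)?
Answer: -36766032/80513245 ≈ -0.45665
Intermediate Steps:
r(l) = 2 - 1/(2*l) (r(l) = 2 - 1/(l + l) = 2 - 1/(2*l))
(147528 - 99024)/(-106220 + r(379)) = (147528 - 99024)/(-106220 + (2 - ½/379)) = 48504/(-106220 + (2 - ½*1/379)) = 48504/(-106220 + (2 - 1/758)) = 48504/(-106220 + 1515/758) = 48504/(-80513245/758) = 48504*(-758/80513245) = -36766032/80513245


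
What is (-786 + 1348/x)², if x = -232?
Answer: 2109105625/3364 ≈ 6.2696e+5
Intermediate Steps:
(-786 + 1348/x)² = (-786 + 1348/(-232))² = (-786 + 1348*(-1/232))² = (-786 - 337/58)² = (-45925/58)² = 2109105625/3364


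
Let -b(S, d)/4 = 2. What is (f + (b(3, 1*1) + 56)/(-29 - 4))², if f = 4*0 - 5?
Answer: 5041/121 ≈ 41.661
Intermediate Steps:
b(S, d) = -8 (b(S, d) = -4*2 = -8)
f = -5 (f = 0 - 5 = -5)
(f + (b(3, 1*1) + 56)/(-29 - 4))² = (-5 + (-8 + 56)/(-29 - 4))² = (-5 + 48/(-33))² = (-5 + 48*(-1/33))² = (-5 - 16/11)² = (-71/11)² = 5041/121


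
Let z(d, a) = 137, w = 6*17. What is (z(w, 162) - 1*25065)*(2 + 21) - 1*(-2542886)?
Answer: 1969542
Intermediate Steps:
w = 102
(z(w, 162) - 1*25065)*(2 + 21) - 1*(-2542886) = (137 - 1*25065)*(2 + 21) - 1*(-2542886) = (137 - 25065)*23 + 2542886 = -24928*23 + 2542886 = -573344 + 2542886 = 1969542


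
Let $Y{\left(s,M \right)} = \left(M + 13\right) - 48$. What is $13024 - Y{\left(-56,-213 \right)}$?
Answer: $13272$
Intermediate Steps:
$Y{\left(s,M \right)} = -35 + M$ ($Y{\left(s,M \right)} = \left(13 + M\right) - 48 = -35 + M$)
$13024 - Y{\left(-56,-213 \right)} = 13024 - \left(-35 - 213\right) = 13024 - -248 = 13024 + 248 = 13272$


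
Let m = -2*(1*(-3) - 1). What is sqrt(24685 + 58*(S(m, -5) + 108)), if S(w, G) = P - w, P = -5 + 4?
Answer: sqrt(30427) ≈ 174.43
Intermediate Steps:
m = 8 (m = -2*(-3 - 1) = -2*(-4) = 8)
P = -1
S(w, G) = -1 - w
sqrt(24685 + 58*(S(m, -5) + 108)) = sqrt(24685 + 58*((-1 - 1*8) + 108)) = sqrt(24685 + 58*((-1 - 8) + 108)) = sqrt(24685 + 58*(-9 + 108)) = sqrt(24685 + 58*99) = sqrt(24685 + 5742) = sqrt(30427)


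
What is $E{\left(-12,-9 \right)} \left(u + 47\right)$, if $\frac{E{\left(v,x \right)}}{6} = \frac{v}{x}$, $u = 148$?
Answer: $1560$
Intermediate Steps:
$E{\left(v,x \right)} = \frac{6 v}{x}$ ($E{\left(v,x \right)} = 6 \frac{v}{x} = \frac{6 v}{x}$)
$E{\left(-12,-9 \right)} \left(u + 47\right) = 6 \left(-12\right) \frac{1}{-9} \left(148 + 47\right) = 6 \left(-12\right) \left(- \frac{1}{9}\right) 195 = 8 \cdot 195 = 1560$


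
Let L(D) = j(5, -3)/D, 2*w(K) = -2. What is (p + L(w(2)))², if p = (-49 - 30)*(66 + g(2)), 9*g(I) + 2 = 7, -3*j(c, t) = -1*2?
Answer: 2239844929/81 ≈ 2.7652e+7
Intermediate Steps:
j(c, t) = ⅔ (j(c, t) = -(-1)*2/3 = -⅓*(-2) = ⅔)
g(I) = 5/9 (g(I) = -2/9 + (⅑)*7 = -2/9 + 7/9 = 5/9)
w(K) = -1 (w(K) = (½)*(-2) = -1)
L(D) = 2/(3*D)
p = -47321/9 (p = (-49 - 30)*(66 + 5/9) = -79*599/9 = -47321/9 ≈ -5257.9)
(p + L(w(2)))² = (-47321/9 + (⅔)/(-1))² = (-47321/9 + (⅔)*(-1))² = (-47321/9 - ⅔)² = (-47327/9)² = 2239844929/81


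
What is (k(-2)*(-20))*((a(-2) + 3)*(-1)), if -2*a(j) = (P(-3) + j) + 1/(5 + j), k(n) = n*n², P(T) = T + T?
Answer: -3280/3 ≈ -1093.3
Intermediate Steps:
P(T) = 2*T
k(n) = n³
a(j) = 3 - j/2 - 1/(2*(5 + j)) (a(j) = -((2*(-3) + j) + 1/(5 + j))/2 = -((-6 + j) + 1/(5 + j))/2 = -(-6 + j + 1/(5 + j))/2 = 3 - j/2 - 1/(2*(5 + j)))
(k(-2)*(-20))*((a(-2) + 3)*(-1)) = ((-2)³*(-20))*(((29 - 2 - 1*(-2)²)/(2*(5 - 2)) + 3)*(-1)) = (-8*(-20))*(((½)*(29 - 2 - 1*4)/3 + 3)*(-1)) = 160*(((½)*(⅓)*(29 - 2 - 4) + 3)*(-1)) = 160*(((½)*(⅓)*23 + 3)*(-1)) = 160*((23/6 + 3)*(-1)) = 160*((41/6)*(-1)) = 160*(-41/6) = -3280/3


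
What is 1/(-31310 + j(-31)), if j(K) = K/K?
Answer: -1/31309 ≈ -3.1940e-5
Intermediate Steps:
j(K) = 1
1/(-31310 + j(-31)) = 1/(-31310 + 1) = 1/(-31309) = -1/31309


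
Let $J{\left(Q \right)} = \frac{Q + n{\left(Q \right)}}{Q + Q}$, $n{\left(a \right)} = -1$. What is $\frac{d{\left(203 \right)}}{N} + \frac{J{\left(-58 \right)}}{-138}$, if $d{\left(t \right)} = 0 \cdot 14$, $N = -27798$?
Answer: $- \frac{59}{16008} \approx -0.0036857$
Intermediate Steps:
$J{\left(Q \right)} = \frac{-1 + Q}{2 Q}$ ($J{\left(Q \right)} = \frac{Q - 1}{Q + Q} = \frac{-1 + Q}{2 Q}$)
$d{\left(t \right)} = 0$
$\frac{d{\left(203 \right)}}{N} + \frac{J{\left(-58 \right)}}{-138} = \frac{0}{-27798} + \frac{\frac{1}{2} \frac{1}{-58} \left(-1 - 58\right)}{-138} = 0 \left(- \frac{1}{27798}\right) + \frac{1}{2} \left(- \frac{1}{58}\right) \left(-59\right) \left(- \frac{1}{138}\right) = 0 + \frac{59}{116} \left(- \frac{1}{138}\right) = 0 - \frac{59}{16008} = - \frac{59}{16008}$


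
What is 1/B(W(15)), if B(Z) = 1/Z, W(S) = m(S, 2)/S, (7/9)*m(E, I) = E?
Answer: 9/7 ≈ 1.2857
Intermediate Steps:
m(E, I) = 9*E/7
W(S) = 9/7 (W(S) = (9*S/7)/S = 9/7)
1/B(W(15)) = 1/(1/(9/7)) = 1/(7/9) = 9/7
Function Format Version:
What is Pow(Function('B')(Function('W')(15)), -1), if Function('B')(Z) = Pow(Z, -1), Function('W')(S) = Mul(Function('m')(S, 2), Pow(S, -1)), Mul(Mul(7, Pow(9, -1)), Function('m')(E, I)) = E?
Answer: Rational(9, 7) ≈ 1.2857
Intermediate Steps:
Function('m')(E, I) = Mul(Rational(9, 7), E)
Function('W')(S) = Rational(9, 7) (Function('W')(S) = Mul(Mul(Rational(9, 7), S), Pow(S, -1)) = Rational(9, 7))
Pow(Function('B')(Function('W')(15)), -1) = Pow(Pow(Rational(9, 7), -1), -1) = Pow(Rational(7, 9), -1) = Rational(9, 7)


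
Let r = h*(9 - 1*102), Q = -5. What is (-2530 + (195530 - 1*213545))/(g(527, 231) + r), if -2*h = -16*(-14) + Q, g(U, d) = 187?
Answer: -5870/2963 ≈ -1.9811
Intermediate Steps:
h = -219/2 (h = -(-16*(-14) - 5)/2 = -(224 - 5)/2 = -½*219 = -219/2 ≈ -109.50)
r = 20367/2 (r = -219*(9 - 1*102)/2 = -219*(9 - 102)/2 = -219/2*(-93) = 20367/2 ≈ 10184.)
(-2530 + (195530 - 1*213545))/(g(527, 231) + r) = (-2530 + (195530 - 1*213545))/(187 + 20367/2) = (-2530 + (195530 - 213545))/(20741/2) = (-2530 - 18015)*(2/20741) = -20545*2/20741 = -5870/2963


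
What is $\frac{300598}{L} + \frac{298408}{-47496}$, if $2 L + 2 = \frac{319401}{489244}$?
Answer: $- \frac{1746283512791275}{3912999519} \approx -4.4628 \cdot 10^{5}$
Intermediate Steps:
$L = - \frac{659087}{978488}$ ($L = -1 + \frac{319401 \cdot \frac{1}{489244}}{2} = -1 + \frac{1}{2} \cdot \frac{319401}{489244} = -1 + \frac{319401}{978488} = - \frac{659087}{978488} \approx -0.67358$)
$\frac{300598}{L} + \frac{298408}{-47496} = \frac{300598}{- \frac{659087}{978488}} + \frac{298408}{-47496} = 300598 \left(- \frac{978488}{659087}\right) + 298408 \left(- \frac{1}{47496}\right) = - \frac{294131535824}{659087} - \frac{37301}{5937} = - \frac{1746283512791275}{3912999519}$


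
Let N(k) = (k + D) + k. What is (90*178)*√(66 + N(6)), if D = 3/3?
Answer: 16020*√79 ≈ 1.4239e+5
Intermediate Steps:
D = 1 (D = 3*(⅓) = 1)
N(k) = 1 + 2*k (N(k) = (k + 1) + k = (1 + k) + k = 1 + 2*k)
(90*178)*√(66 + N(6)) = (90*178)*√(66 + (1 + 2*6)) = 16020*√(66 + (1 + 12)) = 16020*√(66 + 13) = 16020*√79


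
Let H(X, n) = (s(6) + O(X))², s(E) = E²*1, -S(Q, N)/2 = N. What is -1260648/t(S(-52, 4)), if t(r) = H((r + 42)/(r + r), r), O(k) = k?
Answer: -80681472/73441 ≈ -1098.6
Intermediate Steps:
S(Q, N) = -2*N
s(E) = E²
H(X, n) = (36 + X)² (H(X, n) = (6² + X)² = (36 + X)²)
t(r) = (36 + (42 + r)/(2*r))² (t(r) = (36 + (r + 42)/(r + r))² = (36 + (42 + r)/((2*r)))² = (36 + (42 + r)*(1/(2*r)))² = (36 + (42 + r)/(2*r))²)
-1260648/t(S(-52, 4)) = -1260648*256/(42 + 73*(-2*4))² = -1260648*256/(42 + 73*(-8))² = -1260648*256/(42 - 584)² = -1260648/((¼)*(1/64)*(-542)²) = -1260648/((¼)*(1/64)*293764) = -1260648/73441/64 = -1260648*64/73441 = -80681472/73441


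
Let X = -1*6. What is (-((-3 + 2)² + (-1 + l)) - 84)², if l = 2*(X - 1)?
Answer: 4900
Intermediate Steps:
X = -6
l = -14 (l = 2*(-6 - 1) = 2*(-7) = -14)
(-((-3 + 2)² + (-1 + l)) - 84)² = (-((-3 + 2)² + (-1 - 14)) - 84)² = (-((-1)² - 15) - 84)² = (-(1 - 15) - 84)² = (-1*(-14) - 84)² = (14 - 84)² = (-70)² = 4900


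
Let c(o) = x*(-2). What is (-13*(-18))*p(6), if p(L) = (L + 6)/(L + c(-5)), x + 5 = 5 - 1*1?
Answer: 351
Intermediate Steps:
x = -1 (x = -5 + (5 - 1*1) = -5 + (5 - 1) = -5 + 4 = -1)
c(o) = 2 (c(o) = -1*(-2) = 2)
p(L) = (6 + L)/(2 + L) (p(L) = (L + 6)/(L + 2) = (6 + L)/(2 + L))
(-13*(-18))*p(6) = (-13*(-18))*((6 + 6)/(2 + 6)) = 234*(12/8) = 234*((1/8)*12) = 234*(3/2) = 351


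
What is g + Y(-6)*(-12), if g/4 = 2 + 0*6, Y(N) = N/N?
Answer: -4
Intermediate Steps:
Y(N) = 1
g = 8 (g = 4*(2 + 0*6) = 4*(2 + 0) = 4*2 = 8)
g + Y(-6)*(-12) = 8 + 1*(-12) = 8 - 12 = -4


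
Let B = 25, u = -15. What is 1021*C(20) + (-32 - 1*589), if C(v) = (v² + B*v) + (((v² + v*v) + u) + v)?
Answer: 1740184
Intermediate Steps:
C(v) = -15 + 3*v² + 26*v (C(v) = (v² + 25*v) + (((v² + v*v) - 15) + v) = (v² + 25*v) + (((v² + v²) - 15) + v) = (v² + 25*v) + ((2*v² - 15) + v) = (v² + 25*v) + ((-15 + 2*v²) + v) = (v² + 25*v) + (-15 + v + 2*v²) = -15 + 3*v² + 26*v)
1021*C(20) + (-32 - 1*589) = 1021*(-15 + 3*20² + 26*20) + (-32 - 1*589) = 1021*(-15 + 3*400 + 520) + (-32 - 589) = 1021*(-15 + 1200 + 520) - 621 = 1021*1705 - 621 = 1740805 - 621 = 1740184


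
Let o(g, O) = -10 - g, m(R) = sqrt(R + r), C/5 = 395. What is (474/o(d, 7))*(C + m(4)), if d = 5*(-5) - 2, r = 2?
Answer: 936150/17 + 474*sqrt(6)/17 ≈ 55136.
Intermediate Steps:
C = 1975 (C = 5*395 = 1975)
m(R) = sqrt(2 + R) (m(R) = sqrt(R + 2) = sqrt(2 + R))
d = -27 (d = -25 - 2 = -27)
(474/o(d, 7))*(C + m(4)) = (474/(-10 - 1*(-27)))*(1975 + sqrt(2 + 4)) = (474/(-10 + 27))*(1975 + sqrt(6)) = (474/17)*(1975 + sqrt(6)) = (474*(1/17))*(1975 + sqrt(6)) = 474*(1975 + sqrt(6))/17 = 936150/17 + 474*sqrt(6)/17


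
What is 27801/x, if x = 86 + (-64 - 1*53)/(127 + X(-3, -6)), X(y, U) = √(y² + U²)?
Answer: 7608383073/23283041 - 9758151*√5/116415205 ≈ 326.59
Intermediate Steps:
X(y, U) = √(U² + y²)
x = 86 - 117/(127 + 3*√5) (x = 86 + (-64 - 1*53)/(127 + √((-6)² + (-3)²)) = 86 + (-64 - 53)/(127 + √(36 + 9)) = 86 - 117/(127 + √45) = 86 - 117/(127 + 3*√5) ≈ 85.125)
27801/x = 27801/(1368365/16084 + 351*√5/16084)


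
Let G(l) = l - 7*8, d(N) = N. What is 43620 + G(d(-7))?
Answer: 43557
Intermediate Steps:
G(l) = -56 + l (G(l) = l - 56 = -56 + l)
43620 + G(d(-7)) = 43620 + (-56 - 7) = 43620 - 63 = 43557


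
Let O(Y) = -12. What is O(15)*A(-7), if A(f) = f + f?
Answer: 168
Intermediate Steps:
A(f) = 2*f
O(15)*A(-7) = -24*(-7) = -12*(-14) = 168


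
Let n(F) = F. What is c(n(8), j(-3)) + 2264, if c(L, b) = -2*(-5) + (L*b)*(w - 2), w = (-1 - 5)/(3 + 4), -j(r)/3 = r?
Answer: 14478/7 ≈ 2068.3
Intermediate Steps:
j(r) = -3*r
w = -6/7 ≈ -0.85714
c(L, b) = 10 - 20*L*b/7 (c(L, b) = -2*(-5) + (L*b)*(-6/7 - 2) = 10 + (L*b)*(-20/7) = 10 - 20*L*b/7)
c(n(8), j(-3)) + 2264 = (10 - 20/7*8*(-3*(-3))) + 2264 = (10 - 20/7*8*9) + 2264 = (10 - 1440/7) + 2264 = -1370/7 + 2264 = 14478/7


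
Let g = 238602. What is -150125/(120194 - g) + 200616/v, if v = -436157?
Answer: 41723530297/51644478056 ≈ 0.80790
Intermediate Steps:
-150125/(120194 - g) + 200616/v = -150125/(120194 - 1*238602) + 200616/(-436157) = -150125/(120194 - 238602) + 200616*(-1/436157) = -150125/(-118408) - 200616/436157 = -150125*(-1/118408) - 200616/436157 = 150125/118408 - 200616/436157 = 41723530297/51644478056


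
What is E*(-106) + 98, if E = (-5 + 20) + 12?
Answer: -2764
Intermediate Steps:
E = 27 (E = 15 + 12 = 27)
E*(-106) + 98 = 27*(-106) + 98 = -2862 + 98 = -2764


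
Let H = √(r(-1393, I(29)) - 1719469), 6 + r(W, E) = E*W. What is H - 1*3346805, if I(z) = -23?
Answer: -3346805 + 2*I*√421859 ≈ -3.3468e+6 + 1299.0*I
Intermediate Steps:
r(W, E) = -6 + E*W
H = 2*I*√421859 (H = √((-6 - 23*(-1393)) - 1719469) = √((-6 + 32039) - 1719469) = √(32033 - 1719469) = √(-1687436) = 2*I*√421859 ≈ 1299.0*I)
H - 1*3346805 = 2*I*√421859 - 1*3346805 = 2*I*√421859 - 3346805 = -3346805 + 2*I*√421859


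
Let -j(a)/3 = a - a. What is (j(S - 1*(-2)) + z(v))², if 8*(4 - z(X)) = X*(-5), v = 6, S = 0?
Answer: 961/16 ≈ 60.063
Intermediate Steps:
z(X) = 4 + 5*X/8 (z(X) = 4 - X*(-5)/8 = 4 - (-5)*X/8 = 4 + 5*X/8)
j(a) = 0 (j(a) = -3*(a - a) = -3*0 = 0)
(j(S - 1*(-2)) + z(v))² = (0 + (4 + (5/8)*6))² = (0 + (4 + 15/4))² = (0 + 31/4)² = (31/4)² = 961/16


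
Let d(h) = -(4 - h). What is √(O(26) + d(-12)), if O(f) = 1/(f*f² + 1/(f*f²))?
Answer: 2*I*√381714471742130778/308915777 ≈ 4.0*I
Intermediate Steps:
d(h) = -4 + h
O(f) = 1/(f⁻³ + f³) (O(f) = 1/(f³ + 1/(f³)) = 1/(f³ + f⁻³) = 1/(f⁻³ + f³))
√(O(26) + d(-12)) = √(26³/(1 + 26⁶) + (-4 - 12)) = √(17576/(1 + 308915776) - 16) = √(17576/308915777 - 16) = √(-4942634856/308915777) = 2*I*√381714471742130778/308915777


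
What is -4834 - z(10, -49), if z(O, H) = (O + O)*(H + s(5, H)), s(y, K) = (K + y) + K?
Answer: -1994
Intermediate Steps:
s(y, K) = y + 2*K
z(O, H) = 2*O*(5 + 3*H) (z(O, H) = (O + O)*(H + (5 + 2*H)) = (2*O)*(5 + 3*H) = 2*O*(5 + 3*H))
-4834 - z(10, -49) = -4834 - 2*10*(5 + 3*(-49)) = -4834 - 2*10*(5 - 147) = -4834 - 2*10*(-142) = -4834 - 1*(-2840) = -4834 + 2840 = -1994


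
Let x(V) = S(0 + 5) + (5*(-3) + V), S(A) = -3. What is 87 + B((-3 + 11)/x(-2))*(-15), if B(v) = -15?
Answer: 312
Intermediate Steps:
x(V) = -18 + V (x(V) = -3 + (5*(-3) + V) = -3 + (-15 + V) = -18 + V)
87 + B((-3 + 11)/x(-2))*(-15) = 87 - 15*(-15) = 87 + 225 = 312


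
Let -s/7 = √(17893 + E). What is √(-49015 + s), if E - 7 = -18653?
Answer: √(-49015 - 7*I*√753) ≈ 0.4338 - 221.39*I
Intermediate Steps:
E = -18646 (E = 7 - 18653 = -18646)
s = -7*I*√753 (s = -7*√(17893 - 18646) = -7*I*√753 ≈ -192.09*I)
√(-49015 + s) = √(-49015 - 7*I*√753)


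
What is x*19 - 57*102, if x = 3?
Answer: -5757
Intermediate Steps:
x*19 - 57*102 = 3*19 - 57*102 = 57 - 5814 = -5757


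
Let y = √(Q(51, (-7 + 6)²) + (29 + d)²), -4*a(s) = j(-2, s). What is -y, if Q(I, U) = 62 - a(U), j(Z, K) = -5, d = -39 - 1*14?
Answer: -3*√283/2 ≈ -25.234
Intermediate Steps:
d = -53 (d = -39 - 14 = -53)
a(s) = 5/4 (a(s) = -¼*(-5) = 5/4)
Q(I, U) = 243/4 (Q(I, U) = 62 - 1*5/4 = 62 - 5/4 = 243/4)
y = 3*√283/2 (y = √(243/4 + (29 - 53)²) = √(243/4 + (-24)²) = √(243/4 + 576) = √(2547/4) = 3*√283/2 ≈ 25.234)
-y = -3*√283/2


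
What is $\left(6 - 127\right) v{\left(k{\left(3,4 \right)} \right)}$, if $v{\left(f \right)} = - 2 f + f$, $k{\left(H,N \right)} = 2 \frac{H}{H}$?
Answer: $242$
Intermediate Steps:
$k{\left(H,N \right)} = 2$ ($k{\left(H,N \right)} = 2 \cdot 1 = 2$)
$v{\left(f \right)} = - f$
$\left(6 - 127\right) v{\left(k{\left(3,4 \right)} \right)} = \left(6 - 127\right) \left(\left(-1\right) 2\right) = \left(-121\right) \left(-2\right) = 242$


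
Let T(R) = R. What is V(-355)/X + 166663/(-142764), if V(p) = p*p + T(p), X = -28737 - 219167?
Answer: -7407197029/4423970832 ≈ -1.6743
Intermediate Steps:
X = -247904
V(p) = p + p² (V(p) = p*p + p = p² + p = p + p²)
V(-355)/X + 166663/(-142764) = -355*(1 - 355)/(-247904) + 166663/(-142764) = -355*(-354)*(-1/247904) + 166663*(-1/142764) = 125670*(-1/247904) - 166663/142764 = -62835/123952 - 166663/142764 = -7407197029/4423970832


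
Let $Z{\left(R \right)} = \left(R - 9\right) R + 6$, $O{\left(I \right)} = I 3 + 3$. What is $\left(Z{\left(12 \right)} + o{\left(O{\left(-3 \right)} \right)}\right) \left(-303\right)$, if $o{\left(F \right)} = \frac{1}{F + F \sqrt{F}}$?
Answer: $\frac{- 12726 \sqrt{6} + \frac{25351 i}{2}}{\sqrt{6} - i} \approx -12719.0 - 17.671 i$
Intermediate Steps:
$O{\left(I \right)} = 3 + 3 I$ ($O{\left(I \right)} = 3 I + 3 = 3 + 3 I$)
$Z{\left(R \right)} = 6 + R \left(-9 + R\right)$ ($Z{\left(R \right)} = \left(-9 + R\right) R + 6 = R \left(-9 + R\right) + 6 = 6 + R \left(-9 + R\right)$)
$o{\left(F \right)} = \frac{1}{F + F^{\frac{3}{2}}}$
$\left(Z{\left(12 \right)} + o{\left(O{\left(-3 \right)} \right)}\right) \left(-303\right) = \left(\left(6 + 12^{2} - 108\right) + \frac{1}{\left(3 + 3 \left(-3\right)\right) + \left(3 + 3 \left(-3\right)\right)^{\frac{3}{2}}}\right) \left(-303\right) = \left(\left(6 + 144 - 108\right) + \frac{1}{\left(3 - 9\right) + \left(3 - 9\right)^{\frac{3}{2}}}\right) \left(-303\right) = \left(42 + \frac{1}{-6 + \left(-6\right)^{\frac{3}{2}}}\right) \left(-303\right) = \left(42 + \frac{1}{-6 - 6 i \sqrt{6}}\right) \left(-303\right) = -12726 - \frac{303}{-6 - 6 i \sqrt{6}}$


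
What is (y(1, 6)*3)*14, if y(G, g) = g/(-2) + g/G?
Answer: 126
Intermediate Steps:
y(G, g) = -g/2 + g/G (y(G, g) = g*(-½) + g/G = -g/2 + g/G)
(y(1, 6)*3)*14 = ((-½*6 + 6/1)*3)*14 = ((-3 + 6*1)*3)*14 = ((-3 + 6)*3)*14 = (3*3)*14 = 9*14 = 126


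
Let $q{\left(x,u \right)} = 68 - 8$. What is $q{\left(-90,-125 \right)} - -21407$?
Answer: $21467$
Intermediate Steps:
$q{\left(x,u \right)} = 60$ ($q{\left(x,u \right)} = 68 - 8 = 60$)
$q{\left(-90,-125 \right)} - -21407 = 60 - -21407 = 60 + 21407 = 21467$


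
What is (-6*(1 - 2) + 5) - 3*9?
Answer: -16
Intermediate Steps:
(-6*(1 - 2) + 5) - 3*9 = (-6*(-1) + 5) - 27 = (6 + 5) - 27 = 11 - 27 = -16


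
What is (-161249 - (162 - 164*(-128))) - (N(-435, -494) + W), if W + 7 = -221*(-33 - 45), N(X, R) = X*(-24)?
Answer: -210074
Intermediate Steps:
N(X, R) = -24*X
W = 17231 (W = -7 - 221*(-33 - 45) = -7 - 221*(-78) = -7 + 17238 = 17231)
(-161249 - (162 - 164*(-128))) - (N(-435, -494) + W) = (-161249 - (162 - 164*(-128))) - (-24*(-435) + 17231) = (-161249 - (162 + 20992)) - (10440 + 17231) = (-161249 - 1*21154) - 1*27671 = (-161249 - 21154) - 27671 = -182403 - 27671 = -210074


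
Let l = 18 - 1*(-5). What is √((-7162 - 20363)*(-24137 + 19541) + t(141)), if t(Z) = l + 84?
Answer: √126505007 ≈ 11247.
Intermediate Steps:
l = 23 (l = 18 + 5 = 23)
t(Z) = 107 (t(Z) = 23 + 84 = 107)
√((-7162 - 20363)*(-24137 + 19541) + t(141)) = √((-7162 - 20363)*(-24137 + 19541) + 107) = √(-27525*(-4596) + 107) = √(126504900 + 107) = √126505007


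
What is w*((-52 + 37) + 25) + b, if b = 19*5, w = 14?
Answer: 235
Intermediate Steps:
b = 95
w*((-52 + 37) + 25) + b = 14*((-52 + 37) + 25) + 95 = 14*(-15 + 25) + 95 = 14*10 + 95 = 140 + 95 = 235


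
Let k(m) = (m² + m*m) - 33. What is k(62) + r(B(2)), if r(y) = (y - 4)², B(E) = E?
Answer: 7659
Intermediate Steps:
k(m) = -33 + 2*m² (k(m) = (m² + m²) - 33 = 2*m² - 33 = -33 + 2*m²)
r(y) = (-4 + y)²
k(62) + r(B(2)) = (-33 + 2*62²) + (-4 + 2)² = (-33 + 2*3844) + (-2)² = (-33 + 7688) + 4 = 7655 + 4 = 7659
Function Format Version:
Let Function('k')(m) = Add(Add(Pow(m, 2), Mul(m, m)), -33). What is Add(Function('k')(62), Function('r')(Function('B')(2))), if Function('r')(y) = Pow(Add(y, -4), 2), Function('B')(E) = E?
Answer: 7659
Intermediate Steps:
Function('k')(m) = Add(-33, Mul(2, Pow(m, 2))) (Function('k')(m) = Add(Add(Pow(m, 2), Pow(m, 2)), -33) = Add(Mul(2, Pow(m, 2)), -33) = Add(-33, Mul(2, Pow(m, 2))))
Function('r')(y) = Pow(Add(-4, y), 2)
Add(Function('k')(62), Function('r')(Function('B')(2))) = Add(Add(-33, Mul(2, Pow(62, 2))), Pow(Add(-4, 2), 2)) = Add(Add(-33, Mul(2, 3844)), Pow(-2, 2)) = Add(Add(-33, 7688), 4) = Add(7655, 4) = 7659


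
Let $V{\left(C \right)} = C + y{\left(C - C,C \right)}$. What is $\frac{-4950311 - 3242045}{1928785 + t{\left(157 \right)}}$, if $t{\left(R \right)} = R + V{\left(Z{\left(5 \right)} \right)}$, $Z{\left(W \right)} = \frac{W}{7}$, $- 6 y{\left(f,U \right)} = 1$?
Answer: $- \frac{344078952}{81015587} \approx -4.2471$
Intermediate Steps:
$y{\left(f,U \right)} = - \frac{1}{6}$ ($y{\left(f,U \right)} = \left(- \frac{1}{6}\right) 1 = - \frac{1}{6}$)
$Z{\left(W \right)} = \frac{W}{7}$ ($Z{\left(W \right)} = W \frac{1}{7} = \frac{W}{7}$)
$V{\left(C \right)} = - \frac{1}{6} + C$ ($V{\left(C \right)} = C - \frac{1}{6} = - \frac{1}{6} + C$)
$t{\left(R \right)} = \frac{23}{42} + R$ ($t{\left(R \right)} = R + \left(- \frac{1}{6} + \frac{1}{7} \cdot 5\right) = R + \left(- \frac{1}{6} + \frac{5}{7}\right) = R + \frac{23}{42} = \frac{23}{42} + R$)
$\frac{-4950311 - 3242045}{1928785 + t{\left(157 \right)}} = \frac{-4950311 - 3242045}{1928785 + \left(\frac{23}{42} + 157\right)} = - \frac{8192356}{1928785 + \frac{6617}{42}} = - \frac{8192356}{\frac{81015587}{42}} = \left(-8192356\right) \frac{42}{81015587} = - \frac{344078952}{81015587}$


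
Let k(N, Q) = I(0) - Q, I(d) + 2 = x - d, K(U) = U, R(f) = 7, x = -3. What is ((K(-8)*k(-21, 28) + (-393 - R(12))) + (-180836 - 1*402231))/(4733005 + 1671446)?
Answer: -194401/2134817 ≈ -0.091062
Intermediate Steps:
I(d) = -5 - d (I(d) = -2 + (-3 - d) = -5 - d)
k(N, Q) = -5 - Q (k(N, Q) = (-5 - 1*0) - Q = (-5 + 0) - Q = -5 - Q)
((K(-8)*k(-21, 28) + (-393 - R(12))) + (-180836 - 1*402231))/(4733005 + 1671446) = ((-8*(-5 - 1*28) + (-393 - 1*7)) + (-180836 - 1*402231))/(4733005 + 1671446) = ((-8*(-5 - 28) + (-393 - 7)) + (-180836 - 402231))/6404451 = ((-8*(-33) - 400) - 583067)*(1/6404451) = ((264 - 400) - 583067)*(1/6404451) = (-136 - 583067)*(1/6404451) = -583203*1/6404451 = -194401/2134817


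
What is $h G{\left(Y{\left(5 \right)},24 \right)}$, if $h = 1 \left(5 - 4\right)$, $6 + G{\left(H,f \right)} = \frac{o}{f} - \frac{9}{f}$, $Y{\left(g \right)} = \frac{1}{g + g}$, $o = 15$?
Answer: $- \frac{23}{4} \approx -5.75$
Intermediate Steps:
$Y{\left(g \right)} = \frac{1}{2 g}$
$G{\left(H,f \right)} = -6 + \frac{6}{f}$ ($G{\left(H,f \right)} = -6 + \left(\frac{15}{f} - \frac{9}{f}\right) = -6 + \frac{6}{f}$)
$h = 1$ ($h = 1 \cdot 1 = 1$)
$h G{\left(Y{\left(5 \right)},24 \right)} = 1 \left(-6 + \frac{6}{24}\right) = 1 \left(-6 + 6 \cdot \frac{1}{24}\right) = 1 \left(-6 + \frac{1}{4}\right) = 1 \left(- \frac{23}{4}\right) = - \frac{23}{4}$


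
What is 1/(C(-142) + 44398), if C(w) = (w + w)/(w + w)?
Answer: 1/44399 ≈ 2.2523e-5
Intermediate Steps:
C(w) = 1 (C(w) = (2*w)/((2*w)) = (2*w)*(1/(2*w)) = 1)
1/(C(-142) + 44398) = 1/(1 + 44398) = 1/44399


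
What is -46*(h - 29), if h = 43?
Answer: -644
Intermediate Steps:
-46*(h - 29) = -46*(43 - 29) = -46*14 = -644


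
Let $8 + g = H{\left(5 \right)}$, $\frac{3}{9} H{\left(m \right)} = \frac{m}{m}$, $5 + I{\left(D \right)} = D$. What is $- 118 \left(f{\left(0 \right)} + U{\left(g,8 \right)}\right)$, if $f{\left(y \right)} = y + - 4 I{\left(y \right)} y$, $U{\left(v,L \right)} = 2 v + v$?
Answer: $1770$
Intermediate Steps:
$I{\left(D \right)} = -5 + D$
$H{\left(m \right)} = 3$ ($H{\left(m \right)} = 3 \frac{m}{m} = 3 \cdot 1 = 3$)
$g = -5$ ($g = -8 + 3 = -5$)
$U{\left(v,L \right)} = 3 v$
$f{\left(y \right)} = y + y \left(20 - 4 y\right)$ ($f{\left(y \right)} = y + - 4 \left(-5 + y\right) y = y + \left(20 - 4 y\right) y = y + y \left(20 - 4 y\right)$)
$- 118 \left(f{\left(0 \right)} + U{\left(g,8 \right)}\right) = - 118 \left(0 \left(21 - 0\right) + 3 \left(-5\right)\right) = - 118 \left(0 \left(21 + 0\right) - 15\right) = - 118 \left(0 \cdot 21 - 15\right) = - 118 \left(0 - 15\right) = \left(-118\right) \left(-15\right) = 1770$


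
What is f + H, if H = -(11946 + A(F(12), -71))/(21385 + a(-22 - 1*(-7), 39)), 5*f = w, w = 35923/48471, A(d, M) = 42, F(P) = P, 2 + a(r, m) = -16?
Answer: -2137784999/5178399285 ≈ -0.41283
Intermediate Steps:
a(r, m) = -18 (a(r, m) = -2 - 16 = -18)
w = 35923/48471 (w = 35923*(1/48471) = 35923/48471 ≈ 0.74112)
f = 35923/242355 (f = (1/5)*(35923/48471) = 35923/242355 ≈ 0.14822)
H = -11988/21367 (H = -(11946 + 42)/(21385 - 18) = -11988/21367 ≈ -0.56105)
f + H = 35923/242355 - 11988/21367 = -2137784999/5178399285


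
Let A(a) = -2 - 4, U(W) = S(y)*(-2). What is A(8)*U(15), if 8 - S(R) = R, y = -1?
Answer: 108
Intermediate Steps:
S(R) = 8 - R
U(W) = -18 (U(W) = (8 - 1*(-1))*(-2) = (8 + 1)*(-2) = 9*(-2) = -18)
A(a) = -6
A(8)*U(15) = -6*(-18) = 108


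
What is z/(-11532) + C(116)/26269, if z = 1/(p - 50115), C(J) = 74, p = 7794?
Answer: 36115413397/12820474384668 ≈ 0.0028170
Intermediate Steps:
z = -1/42321 (z = 1/(7794 - 50115) = 1/(-42321) = -1/42321 ≈ -2.3629e-5)
z/(-11532) + C(116)/26269 = -1/42321/(-11532) + 74/26269 = -1/42321*(-1/11532) + 74*(1/26269) = 1/488045772 + 74/26269 = 36115413397/12820474384668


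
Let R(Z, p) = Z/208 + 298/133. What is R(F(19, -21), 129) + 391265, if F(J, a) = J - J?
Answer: 52038543/133 ≈ 3.9127e+5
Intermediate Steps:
F(J, a) = 0
R(Z, p) = 298/133 + Z/208 (R(Z, p) = Z*(1/208) + 298*(1/133) = Z/208 + 298/133 = 298/133 + Z/208)
R(F(19, -21), 129) + 391265 = (298/133 + (1/208)*0) + 391265 = (298/133 + 0) + 391265 = 298/133 + 391265 = 52038543/133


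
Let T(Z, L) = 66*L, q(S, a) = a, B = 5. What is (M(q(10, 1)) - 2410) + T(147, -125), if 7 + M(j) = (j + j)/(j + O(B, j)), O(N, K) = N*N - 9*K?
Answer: -181337/17 ≈ -10667.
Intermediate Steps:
O(N, K) = N² - 9*K
M(j) = -7 + 2*j/(25 - 8*j) (M(j) = -7 + (j + j)/(j + (5² - 9*j)) = -7 + (2*j)/(j + (25 - 9*j)) = -7 + (2*j)/(25 - 8*j) = -7 + 2*j/(25 - 8*j))
(M(q(10, 1)) - 2410) + T(147, -125) = ((175 - 58*1)/(-25 + 8*1) - 2410) + 66*(-125) = ((175 - 58)/(-25 + 8) - 2410) - 8250 = (117/(-17) - 2410) - 8250 = (-1/17*117 - 2410) - 8250 = (-117/17 - 2410) - 8250 = -41087/17 - 8250 = -181337/17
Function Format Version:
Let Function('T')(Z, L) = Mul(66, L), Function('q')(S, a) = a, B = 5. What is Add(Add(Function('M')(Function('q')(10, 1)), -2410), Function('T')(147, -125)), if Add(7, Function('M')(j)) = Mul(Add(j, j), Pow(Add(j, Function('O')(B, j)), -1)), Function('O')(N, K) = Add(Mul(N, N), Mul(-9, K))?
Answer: Rational(-181337, 17) ≈ -10667.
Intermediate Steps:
Function('O')(N, K) = Add(Pow(N, 2), Mul(-9, K))
Function('M')(j) = Add(-7, Mul(2, j, Pow(Add(25, Mul(-8, j)), -1))) (Function('M')(j) = Add(-7, Mul(Add(j, j), Pow(Add(j, Add(Pow(5, 2), Mul(-9, j))), -1))) = Add(-7, Mul(Mul(2, j), Pow(Add(j, Add(25, Mul(-9, j))), -1))) = Add(-7, Mul(Mul(2, j), Pow(Add(25, Mul(-8, j)), -1))) = Add(-7, Mul(2, j, Pow(Add(25, Mul(-8, j)), -1))))
Add(Add(Function('M')(Function('q')(10, 1)), -2410), Function('T')(147, -125)) = Add(Add(Mul(Pow(Add(-25, Mul(8, 1)), -1), Add(175, Mul(-58, 1))), -2410), Mul(66, -125)) = Add(Add(Mul(Pow(Add(-25, 8), -1), Add(175, -58)), -2410), -8250) = Add(Add(Mul(Pow(-17, -1), 117), -2410), -8250) = Add(Add(Mul(Rational(-1, 17), 117), -2410), -8250) = Add(Add(Rational(-117, 17), -2410), -8250) = Add(Rational(-41087, 17), -8250) = Rational(-181337, 17)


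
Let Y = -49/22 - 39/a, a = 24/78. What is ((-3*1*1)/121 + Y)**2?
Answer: 3898378969/234256 ≈ 16642.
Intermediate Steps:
a = 4/13 (a = 24*(1/78) = 4/13 ≈ 0.30769)
Y = -5675/44 (Y = -49/22 - 39/4/13 = -49*1/22 - 39*13/4 = -49/22 - 507/4 = -5675/44 ≈ -128.98)
((-3*1*1)/121 + Y)**2 = ((-3*1*1)/121 - 5675/44)**2 = (-3*1*(1/121) - 5675/44)**2 = (-3*1/121 - 5675/44)**2 = (-3/121 - 5675/44)**2 = (-62437/484)**2 = 3898378969/234256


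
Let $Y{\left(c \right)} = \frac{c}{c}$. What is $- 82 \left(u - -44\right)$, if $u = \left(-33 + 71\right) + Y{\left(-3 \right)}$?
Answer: $-6806$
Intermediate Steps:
$Y{\left(c \right)} = 1$
$u = 39$ ($u = \left(-33 + 71\right) + 1 = 38 + 1 = 39$)
$- 82 \left(u - -44\right) = - 82 \left(39 - -44\right) = - 82 \left(39 + 44\right) = \left(-82\right) 83 = -6806$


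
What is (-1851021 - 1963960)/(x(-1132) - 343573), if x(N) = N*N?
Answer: -3814981/937851 ≈ -4.0678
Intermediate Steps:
x(N) = N²
(-1851021 - 1963960)/(x(-1132) - 343573) = (-1851021 - 1963960)/((-1132)² - 343573) = -3814981/(1281424 - 343573) = -3814981/937851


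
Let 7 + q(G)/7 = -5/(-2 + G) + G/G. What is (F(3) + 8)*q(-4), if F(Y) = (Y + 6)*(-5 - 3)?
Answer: 6944/3 ≈ 2314.7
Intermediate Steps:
q(G) = -42 - 35/(-2 + G) (q(G) = -49 + 7*(-5/(-2 + G) + G/G) = -49 + 7*(-5/(-2 + G) + 1) = -49 + 7*(1 - 5/(-2 + G)) = -49 + (7 - 35/(-2 + G)) = -42 - 35/(-2 + G))
F(Y) = -48 - 8*Y (F(Y) = (6 + Y)*(-8) = -48 - 8*Y)
(F(3) + 8)*q(-4) = ((-48 - 8*3) + 8)*(7*(7 - 6*(-4))/(-2 - 4)) = ((-48 - 24) + 8)*(7*(7 + 24)/(-6)) = (-72 + 8)*(7*(-⅙)*31) = -64*(-217/6) = 6944/3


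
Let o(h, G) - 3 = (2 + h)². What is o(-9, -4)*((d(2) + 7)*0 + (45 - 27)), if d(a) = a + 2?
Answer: 936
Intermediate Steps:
d(a) = 2 + a
o(h, G) = 3 + (2 + h)²
o(-9, -4)*((d(2) + 7)*0 + (45 - 27)) = (3 + (2 - 9)²)*(((2 + 2) + 7)*0 + (45 - 27)) = (3 + (-7)²)*((4 + 7)*0 + 18) = (3 + 49)*(11*0 + 18) = 52*(0 + 18) = 52*18 = 936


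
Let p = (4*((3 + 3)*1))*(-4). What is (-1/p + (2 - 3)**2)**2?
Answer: 9409/9216 ≈ 1.0209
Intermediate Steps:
p = -96 (p = (4*(6*1))*(-4) = (4*6)*(-4) = 24*(-4) = -96)
(-1/p + (2 - 3)**2)**2 = (-1/(-96) + (2 - 3)**2)**2 = (-1*(-1/96) + (-1)**2)**2 = (1/96 + 1)**2 = (97/96)**2 = 9409/9216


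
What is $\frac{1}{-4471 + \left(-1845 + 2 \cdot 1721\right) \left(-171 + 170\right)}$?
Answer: $- \frac{1}{6068} \approx -0.0001648$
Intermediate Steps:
$\frac{1}{-4471 + \left(-1845 + 2 \cdot 1721\right) \left(-171 + 170\right)} = \frac{1}{-4471 + \left(-1845 + 3442\right) \left(-1\right)} = \frac{1}{-4471 + 1597 \left(-1\right)} = \frac{1}{-4471 - 1597} = \frac{1}{-6068} = - \frac{1}{6068}$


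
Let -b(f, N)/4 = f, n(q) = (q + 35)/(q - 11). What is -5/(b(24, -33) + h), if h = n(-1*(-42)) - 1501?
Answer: 31/9886 ≈ 0.0031357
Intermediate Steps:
n(q) = (35 + q)/(-11 + q)
b(f, N) = -4*f
h = -46454/31 (h = (35 - 1*(-42))/(-11 - 1*(-42)) - 1501 = (35 + 42)/(-11 + 42) - 1501 = 77/31 - 1501 = -46454/31 ≈ -1498.5)
-5/(b(24, -33) + h) = -5/(-4*24 - 46454/31) = -5/(-96 - 46454/31) = -5/(-49430/31) = -5*(-31/49430) = 31/9886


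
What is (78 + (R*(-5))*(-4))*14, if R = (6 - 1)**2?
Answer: 8092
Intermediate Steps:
R = 25 (R = 5**2 = 25)
(78 + (R*(-5))*(-4))*14 = (78 + (25*(-5))*(-4))*14 = (78 - 125*(-4))*14 = (78 + 500)*14 = 578*14 = 8092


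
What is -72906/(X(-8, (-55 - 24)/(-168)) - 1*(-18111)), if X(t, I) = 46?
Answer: -72906/18157 ≈ -4.0153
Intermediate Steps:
-72906/(X(-8, (-55 - 24)/(-168)) - 1*(-18111)) = -72906/(46 - 1*(-18111)) = -72906/(46 + 18111) = -72906/18157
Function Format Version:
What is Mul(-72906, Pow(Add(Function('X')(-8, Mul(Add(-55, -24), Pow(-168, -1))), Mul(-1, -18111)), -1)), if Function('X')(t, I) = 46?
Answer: Rational(-72906, 18157) ≈ -4.0153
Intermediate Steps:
Mul(-72906, Pow(Add(Function('X')(-8, Mul(Add(-55, -24), Pow(-168, -1))), Mul(-1, -18111)), -1)) = Mul(-72906, Pow(Add(46, Mul(-1, -18111)), -1)) = Mul(-72906, Pow(Add(46, 18111), -1)) = Mul(-72906, Pow(18157, -1)) = Mul(-72906, Rational(1, 18157)) = Rational(-72906, 18157)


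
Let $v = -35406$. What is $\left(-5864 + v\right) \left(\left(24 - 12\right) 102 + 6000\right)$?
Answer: $-298134480$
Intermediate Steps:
$\left(-5864 + v\right) \left(\left(24 - 12\right) 102 + 6000\right) = \left(-5864 - 35406\right) \left(\left(24 - 12\right) 102 + 6000\right) = - 41270 \left(12 \cdot 102 + 6000\right) = - 41270 \left(1224 + 6000\right) = \left(-41270\right) 7224 = -298134480$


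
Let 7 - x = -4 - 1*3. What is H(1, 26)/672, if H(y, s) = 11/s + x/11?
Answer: 485/192192 ≈ 0.0025235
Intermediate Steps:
x = 14 (x = 7 - (-4 - 1*3) = 7 - (-4 - 3) = 7 - 1*(-7) = 7 + 7 = 14)
H(y, s) = 14/11 + 11/s (H(y, s) = 11/s + 14/11 = 14/11 + 11/s)
H(1, 26)/672 = (14/11 + 11/26)/672 = (14/11 + 11*(1/26))*(1/672) = (14/11 + 11/26)*(1/672) = (485/286)*(1/672) = 485/192192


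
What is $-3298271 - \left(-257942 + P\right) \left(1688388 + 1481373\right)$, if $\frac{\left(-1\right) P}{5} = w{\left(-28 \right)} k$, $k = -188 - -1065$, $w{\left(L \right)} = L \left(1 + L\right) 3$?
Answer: $32341454895571$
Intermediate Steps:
$w{\left(L \right)} = 3 L \left(1 + L\right)$
$k = 877$ ($k = -188 + 1065 = 877$)
$P = -9945180$ ($P = - 5 \cdot 3 \left(-28\right) \left(1 - 28\right) 877 = - 5 \cdot 3 \left(-28\right) \left(-27\right) 877 = - 5 \cdot 2268 \cdot 877 = \left(-5\right) 1989036 = -9945180$)
$-3298271 - \left(-257942 + P\right) \left(1688388 + 1481373\right) = -3298271 - \left(-257942 - 9945180\right) \left(1688388 + 1481373\right) = -3298271 - \left(-10203122\right) 3169761 = -3298271 - -32341458193842 = -3298271 + 32341458193842 = 32341454895571$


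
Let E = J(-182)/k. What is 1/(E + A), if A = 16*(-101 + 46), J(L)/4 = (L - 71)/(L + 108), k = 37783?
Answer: -1397971/1230213974 ≈ -0.0011364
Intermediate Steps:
J(L) = 4*(-71 + L)/(108 + L) (J(L) = 4*((L - 71)/(L + 108)) = 4*((-71 + L)/(108 + L)) = 4*(-71 + L)/(108 + L))
E = 506/1397971 (E = (4*(-71 - 182)/(108 - 182))/37783 = (4*(-253)/(-74))*(1/37783) = (4*(-1/74)*(-253))*(1/37783) = (506/37)*(1/37783) = 506/1397971 ≈ 0.00036195)
A = -880 (A = 16*(-55) = -880)
1/(E + A) = 1/(506/1397971 - 880) = 1/(-1230213974/1397971) = -1397971/1230213974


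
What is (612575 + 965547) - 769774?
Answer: 808348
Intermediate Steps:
(612575 + 965547) - 769774 = 1578122 - 769774 = 808348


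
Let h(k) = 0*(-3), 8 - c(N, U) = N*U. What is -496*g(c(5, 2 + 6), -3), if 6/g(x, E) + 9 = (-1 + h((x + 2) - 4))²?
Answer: 372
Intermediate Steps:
c(N, U) = 8 - N*U
h(k) = 0
g(x, E) = -¾ (g(x, E) = 6/(-9 + (-1 + 0)²) = 6/(-9 + (-1)²) = 6/(-9 + 1) = 6/(-8) = 6*(-⅛) = -¾)
-496*g(c(5, 2 + 6), -3) = -496*(-¾) = 372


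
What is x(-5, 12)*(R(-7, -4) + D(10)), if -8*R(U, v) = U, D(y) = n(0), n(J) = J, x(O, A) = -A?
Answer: -21/2 ≈ -10.500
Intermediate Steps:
D(y) = 0
R(U, v) = -U/8
x(-5, 12)*(R(-7, -4) + D(10)) = (-1*12)*(-⅛*(-7) + 0) = -12*(7/8 + 0) = -12*7/8 = -21/2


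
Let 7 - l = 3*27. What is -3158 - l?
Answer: -3084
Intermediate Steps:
l = -74 (l = 7 - 3*27 = 7 - 1*81 = 7 - 81 = -74)
-3158 - l = -3158 - 1*(-74) = -3158 + 74 = -3084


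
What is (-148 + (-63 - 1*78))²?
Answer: 83521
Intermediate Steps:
(-148 + (-63 - 1*78))² = (-148 + (-63 - 78))² = (-148 - 141)² = (-289)² = 83521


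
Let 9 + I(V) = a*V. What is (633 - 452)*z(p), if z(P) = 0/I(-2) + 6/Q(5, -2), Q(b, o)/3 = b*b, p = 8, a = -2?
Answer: 362/25 ≈ 14.480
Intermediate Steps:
I(V) = -9 - 2*V
Q(b, o) = 3*b**2 (Q(b, o) = 3*(b*b) = 3*b**2)
z(P) = 2/25 (z(P) = 0/(-9 - 2*(-2)) + 6/((3*5**2)) = 0/(-9 + 4) + 6/((3*25)) = 0/(-5) + 6/75 = 0*(-1/5) + 6*(1/75) = 0 + 2/25 = 2/25)
(633 - 452)*z(p) = (633 - 452)*(2/25) = 181*(2/25) = 362/25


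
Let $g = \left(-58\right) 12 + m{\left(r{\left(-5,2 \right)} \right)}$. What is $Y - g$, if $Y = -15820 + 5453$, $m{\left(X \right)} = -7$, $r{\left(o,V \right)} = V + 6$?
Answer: $-9664$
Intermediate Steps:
$r{\left(o,V \right)} = 6 + V$
$Y = -10367$
$g = -703$ ($g = \left(-58\right) 12 - 7 = -696 - 7 = -703$)
$Y - g = -10367 - -703 = -10367 + 703 = -9664$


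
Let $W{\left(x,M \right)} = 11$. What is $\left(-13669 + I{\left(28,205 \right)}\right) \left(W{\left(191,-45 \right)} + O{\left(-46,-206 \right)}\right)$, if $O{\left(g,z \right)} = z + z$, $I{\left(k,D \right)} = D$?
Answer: $5399064$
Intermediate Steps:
$O{\left(g,z \right)} = 2 z$
$\left(-13669 + I{\left(28,205 \right)}\right) \left(W{\left(191,-45 \right)} + O{\left(-46,-206 \right)}\right) = \left(-13669 + 205\right) \left(11 + 2 \left(-206\right)\right) = - 13464 \left(11 - 412\right) = \left(-13464\right) \left(-401\right) = 5399064$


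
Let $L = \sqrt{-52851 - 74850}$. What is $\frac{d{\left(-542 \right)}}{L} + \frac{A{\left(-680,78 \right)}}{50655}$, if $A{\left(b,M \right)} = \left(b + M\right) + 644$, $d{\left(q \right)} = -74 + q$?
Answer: $\frac{14}{16885} + \frac{88 i \sqrt{14189}}{6081} \approx 0.00082914 + 1.7238 i$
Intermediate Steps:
$A{\left(b,M \right)} = 644 + M + b$ ($A{\left(b,M \right)} = \left(M + b\right) + 644 = 644 + M + b$)
$L = 3 i \sqrt{14189}$ ($L = \sqrt{-52851 - 74850} = \sqrt{-127701} = 3 i \sqrt{14189} \approx 357.35 i$)
$\frac{d{\left(-542 \right)}}{L} + \frac{A{\left(-680,78 \right)}}{50655} = \frac{-74 - 542}{3 i \sqrt{14189}} + \frac{644 + 78 - 680}{50655} = - 616 \left(- \frac{i \sqrt{14189}}{42567}\right) + 42 \cdot \frac{1}{50655} = \frac{88 i \sqrt{14189}}{6081} + \frac{14}{16885} = \frac{14}{16885} + \frac{88 i \sqrt{14189}}{6081}$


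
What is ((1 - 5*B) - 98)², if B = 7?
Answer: 17424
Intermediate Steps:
((1 - 5*B) - 98)² = ((1 - 5*7) - 98)² = ((1 - 35) - 98)² = (-34 - 98)² = (-132)² = 17424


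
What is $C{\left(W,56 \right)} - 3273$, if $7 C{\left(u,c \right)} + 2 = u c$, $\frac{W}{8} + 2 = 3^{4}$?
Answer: $\frac{12479}{7} \approx 1782.7$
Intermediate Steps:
$W = 632$ ($W = -16 + 8 \cdot 3^{4} = -16 + 8 \cdot 81 = -16 + 648 = 632$)
$C{\left(u,c \right)} = - \frac{2}{7} + \frac{c u}{7}$ ($C{\left(u,c \right)} = - \frac{2}{7} + \frac{u c}{7} = - \frac{2}{7} + \frac{c u}{7}$)
$C{\left(W,56 \right)} - 3273 = \left(- \frac{2}{7} + \frac{1}{7} \cdot 56 \cdot 632\right) - 3273 = \left(- \frac{2}{7} + 5056\right) - 3273 = \frac{35390}{7} - 3273 = \frac{12479}{7}$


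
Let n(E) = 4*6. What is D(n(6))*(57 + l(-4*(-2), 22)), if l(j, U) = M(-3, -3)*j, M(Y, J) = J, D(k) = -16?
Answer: -528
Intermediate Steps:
n(E) = 24
l(j, U) = -3*j
D(n(6))*(57 + l(-4*(-2), 22)) = -16*(57 - (-12)*(-2)) = -16*(57 - 3*8) = -16*(57 - 24) = -16*33 = -528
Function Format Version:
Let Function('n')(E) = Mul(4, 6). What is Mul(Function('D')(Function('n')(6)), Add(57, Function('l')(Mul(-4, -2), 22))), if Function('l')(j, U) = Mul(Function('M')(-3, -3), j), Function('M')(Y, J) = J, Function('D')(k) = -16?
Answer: -528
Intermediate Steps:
Function('n')(E) = 24
Function('l')(j, U) = Mul(-3, j)
Mul(Function('D')(Function('n')(6)), Add(57, Function('l')(Mul(-4, -2), 22))) = Mul(-16, Add(57, Mul(-3, Mul(-4, -2)))) = Mul(-16, Add(57, Mul(-3, 8))) = Mul(-16, Add(57, -24)) = Mul(-16, 33) = -528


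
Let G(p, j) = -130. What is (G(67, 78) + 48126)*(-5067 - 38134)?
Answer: -2073475196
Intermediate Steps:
(G(67, 78) + 48126)*(-5067 - 38134) = (-130 + 48126)*(-5067 - 38134) = 47996*(-43201) = -2073475196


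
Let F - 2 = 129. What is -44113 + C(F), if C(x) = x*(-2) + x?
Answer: -44244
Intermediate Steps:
F = 131 (F = 2 + 129 = 131)
C(x) = -x (C(x) = -2*x + x = -x)
-44113 + C(F) = -44113 - 1*131 = -44113 - 131 = -44244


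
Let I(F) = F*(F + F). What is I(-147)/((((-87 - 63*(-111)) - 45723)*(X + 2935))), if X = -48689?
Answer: 2401/98668501 ≈ 2.4334e-5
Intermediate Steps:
I(F) = 2*F² (I(F) = F*(2*F) = 2*F²)
I(-147)/((((-87 - 63*(-111)) - 45723)*(X + 2935))) = (2*(-147)²)/((((-87 - 63*(-111)) - 45723)*(-48689 + 2935))) = (2*21609)/((((-87 + 6993) - 45723)*(-45754))) = 43218/(((6906 - 45723)*(-45754))) = 43218/((-38817*(-45754))) = 43218/1776033018 = 43218*(1/1776033018) = 2401/98668501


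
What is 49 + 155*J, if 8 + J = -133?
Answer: -21806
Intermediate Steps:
J = -141 (J = -8 - 133 = -141)
49 + 155*J = 49 + 155*(-141) = 49 - 21855 = -21806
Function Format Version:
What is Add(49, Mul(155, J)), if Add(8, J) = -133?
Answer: -21806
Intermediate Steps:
J = -141 (J = Add(-8, -133) = -141)
Add(49, Mul(155, J)) = Add(49, Mul(155, -141)) = Add(49, -21855) = -21806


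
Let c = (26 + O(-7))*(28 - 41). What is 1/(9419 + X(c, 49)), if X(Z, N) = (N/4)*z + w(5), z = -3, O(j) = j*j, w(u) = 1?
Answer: 4/37533 ≈ 0.00010657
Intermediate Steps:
O(j) = j**2
c = -975 (c = (26 + (-7)**2)*(28 - 41) = (26 + 49)*(-13) = 75*(-13) = -975)
X(Z, N) = 1 - 3*N/4 (X(Z, N) = (N/4)*(-3) + 1 = -3*N/4 + 1 = 1 - 3*N/4)
1/(9419 + X(c, 49)) = 1/(9419 + (1 - 3/4*49)) = 1/(9419 + (1 - 147/4)) = 1/(9419 - 143/4) = 1/(37533/4) = 4/37533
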